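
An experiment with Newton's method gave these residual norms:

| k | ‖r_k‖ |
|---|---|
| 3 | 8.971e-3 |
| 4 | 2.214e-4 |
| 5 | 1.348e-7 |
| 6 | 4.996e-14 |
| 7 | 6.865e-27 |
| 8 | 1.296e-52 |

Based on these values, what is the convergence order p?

Consecutive ratios: ‖r_8‖/‖r_7‖ = 1.296e-52/6.865e-27 = 1.88784e-26, ‖r_7‖/‖r_6‖ = 6.865e-27/4.996e-14 = 1.3741e-13.
p ≈ ln(1.88784e-26)/ln(1.3741e-13) = -59.2318/-29.6158 ≈ 2.00.
So the convergence is quadratic (order 2).

2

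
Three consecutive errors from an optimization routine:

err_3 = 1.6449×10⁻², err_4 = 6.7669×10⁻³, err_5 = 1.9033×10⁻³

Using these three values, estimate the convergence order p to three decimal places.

p ≈ ln(err_5/err_4) / ln(err_4/err_3)
  = ln(1.9033×10⁻³/6.7669×10⁻³) / ln(6.7669×10⁻³/1.6449×10⁻²)
  = ln(0.281266) / ln(0.411387)
  = -1.268454 / -0.888221 ≈ 1.428084

1.428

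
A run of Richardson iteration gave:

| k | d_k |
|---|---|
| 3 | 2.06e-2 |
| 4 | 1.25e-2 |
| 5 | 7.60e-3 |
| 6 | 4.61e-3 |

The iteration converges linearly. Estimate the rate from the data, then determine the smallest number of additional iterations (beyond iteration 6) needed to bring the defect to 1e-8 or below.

27

Rate ρ ≈ d_6/d_5 = 4.61e-3/7.60e-3 = 0.6066.
After j more steps, d_{6+j} ≈ 4.61e-3·ρ^j; need ρ^j ≤ 1e-8/4.61e-3 = 2.1692e-06.
j ≥ ln(2.1692e-06)/ln(0.6066) = -13.0412/-0.49989 = 26.088.
So 27 more iterations are needed.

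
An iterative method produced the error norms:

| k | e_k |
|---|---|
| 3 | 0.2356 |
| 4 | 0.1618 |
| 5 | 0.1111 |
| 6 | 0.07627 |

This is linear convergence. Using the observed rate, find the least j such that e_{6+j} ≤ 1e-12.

Rate ρ ≈ e_6/e_5 = 0.07627/0.1111 = 0.6865.
After j more steps, e_{6+j} ≈ 0.07627·ρ^j; need ρ^j ≤ 1e-12/0.07627 = 1.31113e-11.
j ≥ ln(1.31113e-11)/ln(0.6865) = -25.0575/-0.37615 = 66.616.
So 67 more iterations are needed.

67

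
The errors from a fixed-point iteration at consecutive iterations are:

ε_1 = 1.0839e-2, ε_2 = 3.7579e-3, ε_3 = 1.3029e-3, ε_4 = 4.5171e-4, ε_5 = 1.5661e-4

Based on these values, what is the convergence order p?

Consecutive ratios: ε_5/ε_4 = 1.5661e-4/4.5171e-4 = 0.346705, ε_4/ε_3 = 4.5171e-4/1.3029e-3 = 0.346696.
p ≈ ln(0.346705)/ln(0.346696) = -1.0593/-1.0593 ≈ 1.00.
So the convergence is linear (order 1).

1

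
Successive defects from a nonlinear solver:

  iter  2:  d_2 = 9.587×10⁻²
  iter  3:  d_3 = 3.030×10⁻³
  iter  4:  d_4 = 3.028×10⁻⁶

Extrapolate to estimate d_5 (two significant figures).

3.0e-12

First estimate the order: p ≈ ln(d_4/d_3) / ln(d_3/d_2) = ln(3.028×10⁻⁶/3.030×10⁻³)/ln(3.030×10⁻³/9.587×10⁻²) = ln(0.00099934)/ln(0.0316053) ≈ 1.9999.
Then d_5 ≈ d_4·(d_4/d_3)^p = 3.028×10⁻⁶·(0.00099934)^1.9999 = 3.028×10⁻⁶·9.99371e-07 ≈ 3.026e-12.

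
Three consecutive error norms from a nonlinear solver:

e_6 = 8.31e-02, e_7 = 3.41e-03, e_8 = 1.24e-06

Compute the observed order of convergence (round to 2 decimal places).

p ≈ ln(e_8/e_7) / ln(e_7/e_6)
  = ln(1.24e-06/3.41e-03) / ln(3.41e-03/8.31e-02)
  = ln(0.000363636) / ln(0.0410349)
  = -7.91936 / -3.19333 ≈ 2.47997

2.48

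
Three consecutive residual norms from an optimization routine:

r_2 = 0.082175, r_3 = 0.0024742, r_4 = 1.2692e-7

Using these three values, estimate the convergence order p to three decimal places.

p ≈ ln(r_4/r_3) / ln(r_3/r_2)
  = ln(1.2692e-7/0.0024742) / ln(0.0024742/0.082175)
  = ln(5.12974e-05) / ln(0.0301089)
  = -9.877870 / -3.502934 ≈ 2.819885

2.820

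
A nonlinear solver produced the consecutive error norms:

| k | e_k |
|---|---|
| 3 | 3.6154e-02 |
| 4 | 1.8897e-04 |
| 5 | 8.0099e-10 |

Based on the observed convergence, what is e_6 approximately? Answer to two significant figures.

1.8e-22

First estimate the order: p ≈ ln(e_5/e_4) / ln(e_4/e_3) = ln(8.0099e-10/1.8897e-04)/ln(1.8897e-04/3.6154e-02) = ln(4.23872e-06)/ln(0.00522681) ≈ 2.3547.
Then e_6 ≈ e_5·(e_5/e_4)^p = 8.0099e-10·(4.23872e-06)^2.3547 = 8.0099e-10·2.23228e-13 ≈ 1.788e-22.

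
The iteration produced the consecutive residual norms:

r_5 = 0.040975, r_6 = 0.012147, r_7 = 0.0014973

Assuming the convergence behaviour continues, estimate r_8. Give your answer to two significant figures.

4.1e-5

First estimate the order: p ≈ ln(r_7/r_6) / ln(r_6/r_5) = ln(0.0014973/0.012147)/ln(0.012147/0.040975) = ln(0.123265)/ln(0.296449) ≈ 1.7217.
Then r_8 ≈ r_7·(r_7/r_6)^p = 0.0014973·(0.123265)^1.7217 = 0.0014973·0.0272081 ≈ 4.074e-05.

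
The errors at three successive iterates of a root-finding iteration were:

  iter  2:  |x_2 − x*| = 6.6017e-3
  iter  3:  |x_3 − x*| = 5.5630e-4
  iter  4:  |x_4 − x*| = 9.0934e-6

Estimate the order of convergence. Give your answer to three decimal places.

p ≈ ln(|x_4 − x*|/|x_3 − x*|) / ln(|x_3 − x*|/|x_2 − x*|)
  = ln(9.0934e-6/5.5630e-4) / ln(5.5630e-4/6.6017e-3)
  = ln(0.0163462) / ln(0.0842662)
  = -4.113760 / -2.473774 ≈ 1.662949

1.663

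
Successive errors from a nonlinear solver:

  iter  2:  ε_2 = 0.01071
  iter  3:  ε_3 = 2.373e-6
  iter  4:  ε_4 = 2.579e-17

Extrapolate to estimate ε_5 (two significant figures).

First estimate the order: p ≈ ln(ε_4/ε_3) / ln(ε_3/ε_2) = ln(2.579e-17/2.373e-6)/ln(2.373e-6/0.01071) = ln(1.08681e-11)/ln(0.000221569) ≈ 3.0001.
Then ε_5 ≈ ε_4·(ε_4/ε_3)^p = 2.579e-17·(1.08681e-11)^3.0001 = 2.579e-17·1.28046e-33 ≈ 3.302e-50.

3.3e-50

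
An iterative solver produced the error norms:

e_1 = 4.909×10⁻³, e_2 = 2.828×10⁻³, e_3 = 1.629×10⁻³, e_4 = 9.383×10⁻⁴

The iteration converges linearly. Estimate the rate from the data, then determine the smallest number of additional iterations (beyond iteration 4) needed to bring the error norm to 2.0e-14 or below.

45

Rate ρ ≈ e_4/e_3 = 9.383×10⁻⁴/1.629×10⁻³ = 0.5760.
After j more steps, e_{4+j} ≈ 9.383×10⁻⁴·ρ^j; need ρ^j ≤ 2.0e-14/9.383×10⁻⁴ = 2.13151e-11.
j ≥ ln(2.13151e-11)/ln(0.5760) = -24.5716/-0.55165 = 44.542.
So 45 more iterations are needed.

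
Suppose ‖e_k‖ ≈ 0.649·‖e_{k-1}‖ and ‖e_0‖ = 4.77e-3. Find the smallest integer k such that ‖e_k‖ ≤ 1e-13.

After k steps, ‖e_k‖ ≈ 4.77e-3·0.649^k.
Need 0.649^k ≤ 1e-13/4.77e-3 = 2.09644e-11.
k ≥ ln(2.09644e-11)/ln(0.649) = -24.5882/-0.43232 = 56.875.
Smallest integer k = 57.

57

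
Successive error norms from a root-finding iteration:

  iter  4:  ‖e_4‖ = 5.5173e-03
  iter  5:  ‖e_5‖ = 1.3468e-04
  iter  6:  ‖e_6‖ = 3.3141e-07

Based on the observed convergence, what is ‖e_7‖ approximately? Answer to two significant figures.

2.0e-11

First estimate the order: p ≈ ln(‖e_6‖/‖e_5‖) / ln(‖e_5‖/‖e_4‖) = ln(3.3141e-07/1.3468e-04)/ln(1.3468e-04/5.5173e-03) = ln(0.00246072)/ln(0.0244105) ≈ 1.6180.
Then ‖e_7‖ ≈ ‖e_6‖·(‖e_6‖/‖e_5‖)^p = 3.3141e-07·(0.00246072)^1.6180 = 3.3141e-07·6.00812e-05 ≈ 1.991e-11.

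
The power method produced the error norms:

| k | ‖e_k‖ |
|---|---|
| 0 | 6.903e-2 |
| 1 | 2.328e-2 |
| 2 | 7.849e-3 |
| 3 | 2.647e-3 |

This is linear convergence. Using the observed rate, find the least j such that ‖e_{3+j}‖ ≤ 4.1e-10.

15

Rate ρ ≈ ‖e_3‖/‖e_2‖ = 2.647e-3/7.849e-3 = 0.3372.
After j more steps, ‖e_{3+j}‖ ≈ 2.647e-3·ρ^j; need ρ^j ≤ 4.1e-10/2.647e-3 = 1.54892e-07.
j ≥ ln(1.54892e-07)/ln(0.3372) = -15.6805/-1.08708 = 14.424.
So 15 more iterations are needed.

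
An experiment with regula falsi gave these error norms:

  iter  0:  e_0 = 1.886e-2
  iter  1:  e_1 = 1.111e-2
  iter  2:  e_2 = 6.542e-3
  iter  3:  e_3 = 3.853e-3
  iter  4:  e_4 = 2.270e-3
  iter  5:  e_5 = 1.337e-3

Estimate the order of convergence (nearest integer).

Consecutive ratios: e_5/e_4 = 1.337e-3/2.270e-3 = 0.588987, e_4/e_3 = 2.270e-3/3.853e-3 = 0.589151.
p ≈ ln(0.588987)/ln(0.589151) = -0.5294/-0.5291 ≈ 1.00.
So the convergence is linear (order 1).

1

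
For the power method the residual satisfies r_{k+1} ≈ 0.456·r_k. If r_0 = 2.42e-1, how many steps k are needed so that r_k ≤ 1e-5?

After k steps, r_k ≈ 2.42e-1·0.456^k.
Need 0.456^k ≤ 1e-5/2.42e-1 = 4.13223e-05.
k ≥ ln(4.13223e-05)/ln(0.456) = -10.0941/-0.78526 = 12.854.
Smallest integer k = 13.

13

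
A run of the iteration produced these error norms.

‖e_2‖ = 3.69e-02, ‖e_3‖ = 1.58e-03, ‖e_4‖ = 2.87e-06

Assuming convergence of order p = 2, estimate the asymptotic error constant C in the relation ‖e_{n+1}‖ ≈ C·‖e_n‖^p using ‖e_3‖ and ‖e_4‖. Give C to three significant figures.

1.15

C ≈ ‖e_4‖ / ‖e_3‖^2
  = 2.87e-06 / (1.58e-03)^2
  = 2.87e-06 / 2.4964e-06 ≈ 1.1497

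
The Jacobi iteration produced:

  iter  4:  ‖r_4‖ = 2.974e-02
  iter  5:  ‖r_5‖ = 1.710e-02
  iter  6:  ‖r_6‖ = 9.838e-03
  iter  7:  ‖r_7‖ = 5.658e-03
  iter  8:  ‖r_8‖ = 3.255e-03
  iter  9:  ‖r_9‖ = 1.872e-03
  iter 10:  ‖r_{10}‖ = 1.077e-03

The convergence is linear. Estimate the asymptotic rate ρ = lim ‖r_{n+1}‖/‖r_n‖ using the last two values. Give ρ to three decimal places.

0.575

ρ ≈ ‖r_{10}‖/‖r_9‖ = 1.077e-03/1.872e-03 = 0.57532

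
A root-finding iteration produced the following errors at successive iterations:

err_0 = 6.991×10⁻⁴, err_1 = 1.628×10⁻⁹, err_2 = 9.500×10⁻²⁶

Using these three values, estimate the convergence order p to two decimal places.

2.88

p ≈ ln(err_2/err_1) / ln(err_1/err_0)
  = ln(9.500×10⁻²⁶/1.628×10⁻⁹) / ln(1.628×10⁻⁹/6.991×10⁻⁴)
  = ln(5.83538e-17) / ln(2.32871e-06)
  = -37.38001 / -12.97020 ≈ 2.88199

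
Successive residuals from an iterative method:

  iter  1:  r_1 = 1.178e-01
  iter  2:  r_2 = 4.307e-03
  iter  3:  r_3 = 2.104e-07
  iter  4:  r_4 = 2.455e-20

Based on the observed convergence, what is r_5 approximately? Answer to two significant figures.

First estimate the order: p ≈ ln(r_4/r_3) / ln(r_3/r_2) = ln(2.455e-20/2.104e-07)/ln(2.104e-07/4.307e-03) = ln(1.16683e-13)/ln(4.88507e-05) ≈ 2.9999.
Then r_5 ≈ r_4·(r_4/r_3)^p = 2.455e-20·(1.16683e-13)^2.9999 = 2.455e-20·1.59337e-39 ≈ 3.912e-59.

3.9e-59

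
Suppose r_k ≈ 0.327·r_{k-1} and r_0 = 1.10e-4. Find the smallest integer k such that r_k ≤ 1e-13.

After k steps, r_k ≈ 1.10e-4·0.327^k.
Need 0.327^k ≤ 1e-13/1.10e-4 = 9.09091e-10.
k ≥ ln(9.09091e-10)/ln(0.327) = -20.8186/-1.11780 = 18.625.
Smallest integer k = 19.

19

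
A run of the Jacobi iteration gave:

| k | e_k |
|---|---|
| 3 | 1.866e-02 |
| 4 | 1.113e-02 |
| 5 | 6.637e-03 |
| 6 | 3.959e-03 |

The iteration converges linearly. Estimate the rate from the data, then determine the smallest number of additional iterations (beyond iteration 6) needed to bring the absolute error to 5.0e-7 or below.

Rate ρ ≈ e_6/e_5 = 3.959e-03/6.637e-03 = 0.5965.
After j more steps, e_{6+j} ≈ 3.959e-03·ρ^j; need ρ^j ≤ 5.0e-7/3.959e-03 = 0.000126295.
j ≥ ln(0.000126295)/ln(0.5965) = -8.9769/-0.51668 = 17.374.
So 18 more iterations are needed.

18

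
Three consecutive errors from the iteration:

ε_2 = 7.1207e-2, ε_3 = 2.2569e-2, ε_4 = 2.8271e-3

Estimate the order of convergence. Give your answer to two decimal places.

1.81

p ≈ ln(ε_4/ε_3) / ln(ε_3/ε_2)
  = ln(2.8271e-3/2.2569e-2) / ln(2.2569e-2/7.1207e-2)
  = ln(0.125265) / ln(0.316949)
  = -2.07732 / -1.14901 ≈ 1.80792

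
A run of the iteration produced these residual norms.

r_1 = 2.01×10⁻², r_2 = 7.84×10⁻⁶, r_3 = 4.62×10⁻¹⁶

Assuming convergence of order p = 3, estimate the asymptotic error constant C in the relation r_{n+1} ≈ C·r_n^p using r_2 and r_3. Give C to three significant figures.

0.959

C ≈ r_3 / r_2^3
  = 4.62×10⁻¹⁶ / (7.84×10⁻⁶)^3
  = 4.62×10⁻¹⁶ / 4.8189e-16 ≈ 0.95872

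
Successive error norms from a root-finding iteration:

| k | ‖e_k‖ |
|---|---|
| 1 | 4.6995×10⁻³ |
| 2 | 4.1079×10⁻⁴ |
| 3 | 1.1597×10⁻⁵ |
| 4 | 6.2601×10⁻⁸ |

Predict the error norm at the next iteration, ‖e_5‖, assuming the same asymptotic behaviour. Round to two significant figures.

First estimate the order: p ≈ ln(‖e_4‖/‖e_3‖) / ln(‖e_3‖/‖e_2‖) = ln(6.2601×10⁻⁸/1.1597×10⁻⁵)/ln(1.1597×10⁻⁵/4.1079×10⁻⁴) = ln(0.00539803)/ln(0.028231) ≈ 1.4638.
Then ‖e_5‖ ≈ ‖e_4‖·(‖e_4‖/‖e_3‖)^p = 6.2601×10⁻⁸·(0.00539803)^1.4638 = 6.2601×10⁻⁸·0.000479122 ≈ 2.999e-11.

3.0e-11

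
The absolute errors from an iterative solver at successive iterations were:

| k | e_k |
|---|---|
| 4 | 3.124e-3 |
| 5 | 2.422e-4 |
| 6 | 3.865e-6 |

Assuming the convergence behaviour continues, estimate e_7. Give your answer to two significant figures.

First estimate the order: p ≈ ln(e_6/e_5) / ln(e_5/e_4) = ln(3.865e-6/2.422e-4)/ln(2.422e-4/3.124e-3) = ln(0.0159579)/ln(0.0775288) ≈ 1.6182.
Then e_7 ≈ e_6·(e_6/e_5)^p = 3.865e-6·(0.0159579)^1.6182 = 3.865e-6·0.0012361 ≈ 4.778e-09.

4.8e-9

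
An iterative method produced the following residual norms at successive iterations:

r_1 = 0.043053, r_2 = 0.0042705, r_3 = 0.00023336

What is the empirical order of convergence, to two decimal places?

p ≈ ln(r_3/r_2) / ln(r_2/r_1)
  = ln(0.00023336/0.0042705) / ln(0.0042705/0.043053)
  = ln(0.0546447) / ln(0.0991917)
  = -2.90690 / -2.31070 ≈ 1.25802

1.26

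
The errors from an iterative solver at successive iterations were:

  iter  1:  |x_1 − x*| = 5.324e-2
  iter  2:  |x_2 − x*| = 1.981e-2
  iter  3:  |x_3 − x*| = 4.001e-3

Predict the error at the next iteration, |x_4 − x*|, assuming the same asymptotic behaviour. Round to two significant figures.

First estimate the order: p ≈ ln(|x_3 − x*|/|x_2 − x*|) / ln(|x_2 − x*|/|x_1 − x*|) = ln(4.001e-3/1.981e-2)/ln(1.981e-2/5.324e-2) = ln(0.201969)/ln(0.372089) ≈ 1.6181.
Then |x_4 − x*| ≈ |x_3 − x*|·(|x_3 − x*|/|x_2 − x*|)^p = 4.001e-3·(0.201969)^1.6181 = 4.001e-3·0.0751417 ≈ 0.0003006.

3.0e-4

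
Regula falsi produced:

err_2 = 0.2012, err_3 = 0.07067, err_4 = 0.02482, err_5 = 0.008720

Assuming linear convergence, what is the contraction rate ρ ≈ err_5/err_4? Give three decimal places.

0.351

ρ ≈ err_5/err_4 = 0.008720/0.02482 = 0.35133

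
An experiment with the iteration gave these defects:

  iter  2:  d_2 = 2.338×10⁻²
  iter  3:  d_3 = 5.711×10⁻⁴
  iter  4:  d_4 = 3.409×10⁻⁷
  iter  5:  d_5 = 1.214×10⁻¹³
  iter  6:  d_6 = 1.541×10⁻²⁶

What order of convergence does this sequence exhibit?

2

Consecutive ratios: d_6/d_5 = 1.541×10⁻²⁶/1.214×10⁻¹³ = 1.26936e-13, d_5/d_4 = 1.214×10⁻¹³/3.409×10⁻⁷ = 3.56116e-07.
p ≈ ln(1.26936e-13)/ln(3.56116e-07) = -29.6951/-14.8480 ≈ 2.00.
So the convergence is quadratic (order 2).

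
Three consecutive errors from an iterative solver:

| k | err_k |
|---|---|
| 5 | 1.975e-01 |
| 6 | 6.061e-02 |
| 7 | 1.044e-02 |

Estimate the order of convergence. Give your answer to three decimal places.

p ≈ ln(err_7/err_6) / ln(err_6/err_5)
  = ln(1.044e-02/6.061e-02) / ln(6.061e-02/1.975e-01)
  = ln(0.172249) / ln(0.306886)
  = -1.758814 / -1.181279 ≈ 1.488907

1.489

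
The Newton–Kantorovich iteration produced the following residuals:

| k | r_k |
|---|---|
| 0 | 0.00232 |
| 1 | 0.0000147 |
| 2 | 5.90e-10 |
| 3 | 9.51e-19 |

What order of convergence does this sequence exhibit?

2

Consecutive ratios: r_3/r_2 = 9.51e-19/5.90e-10 = 1.61186e-09, r_2/r_1 = 5.90e-10/0.0000147 = 4.01361e-05.
p ≈ ln(1.61186e-09)/ln(4.01361e-05) = -20.2459/-10.1232 ≈ 2.00.
So the convergence is quadratic (order 2).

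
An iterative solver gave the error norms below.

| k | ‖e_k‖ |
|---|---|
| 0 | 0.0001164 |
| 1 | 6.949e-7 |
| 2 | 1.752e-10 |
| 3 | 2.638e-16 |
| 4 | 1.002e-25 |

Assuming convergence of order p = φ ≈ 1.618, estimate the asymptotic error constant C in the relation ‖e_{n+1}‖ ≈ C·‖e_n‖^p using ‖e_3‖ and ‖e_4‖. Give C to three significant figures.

C ≈ ‖e_4‖ / ‖e_3‖^1.618
  = 1.002e-25 / (2.638e-16)^1.618
  = 1.002e-25 / 6.2176e-26 ≈ 1.6116

1.61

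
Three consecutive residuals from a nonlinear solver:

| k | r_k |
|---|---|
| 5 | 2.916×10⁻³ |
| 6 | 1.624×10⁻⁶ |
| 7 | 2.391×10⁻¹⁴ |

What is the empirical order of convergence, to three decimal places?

2.407

p ≈ ln(r_7/r_6) / ln(r_6/r_5)
  = ln(2.391×10⁻¹⁴/1.624×10⁻⁶) / ln(1.624×10⁻⁶/2.916×10⁻³)
  = ln(1.47229e-08) / ln(0.000556927)
  = -18.033862 / -7.493076 ≈ 2.406737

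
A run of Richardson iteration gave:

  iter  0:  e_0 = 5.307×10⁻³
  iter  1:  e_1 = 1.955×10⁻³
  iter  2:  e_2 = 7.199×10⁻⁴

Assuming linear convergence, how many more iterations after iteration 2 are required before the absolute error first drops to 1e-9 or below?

Rate ρ ≈ e_2/e_1 = 7.199×10⁻⁴/1.955×10⁻³ = 0.3682.
After j more steps, e_{2+j} ≈ 7.199×10⁻⁴·ρ^j; need ρ^j ≤ 1e-9/7.199×10⁻⁴ = 1.38908e-06.
j ≥ ln(1.38908e-06)/ln(0.3682) = -13.4869/-0.99913 = 13.499.
So 14 more iterations are needed.

14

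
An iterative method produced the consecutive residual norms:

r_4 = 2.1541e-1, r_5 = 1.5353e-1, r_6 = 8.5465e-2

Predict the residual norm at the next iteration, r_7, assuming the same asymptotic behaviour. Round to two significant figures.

3.1e-2

First estimate the order: p ≈ ln(r_6/r_5) / ln(r_5/r_4) = ln(8.5465e-2/1.5353e-1)/ln(1.5353e-1/2.1541e-1) = ln(0.556666)/ln(0.712734) ≈ 1.7298.
Then r_7 ≈ r_6·(r_6/r_5)^p = 8.5465e-2·(0.556666)^1.7298 = 8.5465e-2·0.363019 ≈ 0.03103.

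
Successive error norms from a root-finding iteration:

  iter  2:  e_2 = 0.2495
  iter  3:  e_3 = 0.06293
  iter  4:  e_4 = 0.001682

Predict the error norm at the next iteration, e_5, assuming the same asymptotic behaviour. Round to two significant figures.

First estimate the order: p ≈ ln(e_4/e_3) / ln(e_3/e_2) = ln(0.001682/0.06293)/ln(0.06293/0.2495) = ln(0.0267281)/ln(0.252224) ≈ 2.6295.
Then e_5 ≈ e_4·(e_4/e_3)^p = 0.001682·(0.0267281)^2.6295 = 0.001682·7.30655e-05 ≈ 1.229e-07.

1.2e-7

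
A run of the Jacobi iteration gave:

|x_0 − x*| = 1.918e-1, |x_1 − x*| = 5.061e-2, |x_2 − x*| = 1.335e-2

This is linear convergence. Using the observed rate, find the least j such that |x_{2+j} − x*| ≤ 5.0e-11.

15

Rate ρ ≈ |x_2 − x*|/|x_1 − x*| = 1.335e-2/5.061e-2 = 0.2638.
After j more steps, |x_{2+j} − x*| ≈ 1.335e-2·ρ^j; need ρ^j ≤ 5.0e-11/1.335e-2 = 3.74532e-09.
j ≥ ln(3.74532e-09)/ln(0.2638) = -19.4028/-1.33256 = 14.561.
So 15 more iterations are needed.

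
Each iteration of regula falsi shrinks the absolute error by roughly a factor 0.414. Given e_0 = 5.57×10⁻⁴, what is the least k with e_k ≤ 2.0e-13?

After k steps, e_k ≈ 5.57×10⁻⁴·0.414^k.
Need 0.414^k ≤ 2.0e-13/5.57×10⁻⁴ = 3.59066e-10.
k ≥ ln(3.59066e-10)/ln(0.414) = -21.7475/-0.88189 = 24.660.
Smallest integer k = 25.

25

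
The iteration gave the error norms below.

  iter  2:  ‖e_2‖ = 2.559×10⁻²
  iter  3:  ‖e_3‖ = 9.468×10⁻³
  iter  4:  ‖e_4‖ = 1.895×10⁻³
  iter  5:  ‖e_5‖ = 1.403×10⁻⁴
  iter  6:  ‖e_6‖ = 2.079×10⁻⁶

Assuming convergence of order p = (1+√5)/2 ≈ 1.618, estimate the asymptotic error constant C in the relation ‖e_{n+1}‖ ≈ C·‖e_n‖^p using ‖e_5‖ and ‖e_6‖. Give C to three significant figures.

C ≈ ‖e_6‖ / ‖e_5‖^1.618
  = 2.079×10⁻⁶ / (1.403×10⁻⁴)^1.618
  = 2.079×10⁻⁶ / 5.83364e-07 ≈ 3.5638

3.56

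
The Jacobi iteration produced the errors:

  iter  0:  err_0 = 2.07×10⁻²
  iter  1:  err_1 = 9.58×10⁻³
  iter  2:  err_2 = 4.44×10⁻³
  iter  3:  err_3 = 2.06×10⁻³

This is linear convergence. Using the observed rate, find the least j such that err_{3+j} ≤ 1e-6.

Rate ρ ≈ err_3/err_2 = 2.06×10⁻³/4.44×10⁻³ = 0.4640.
After j more steps, err_{3+j} ≈ 2.06×10⁻³·ρ^j; need ρ^j ≤ 1e-6/2.06×10⁻³ = 0.000485437.
j ≥ ln(0.000485437)/ln(0.4640) = -7.6305/-0.76787 = 9.937.
So 10 more iterations are needed.

10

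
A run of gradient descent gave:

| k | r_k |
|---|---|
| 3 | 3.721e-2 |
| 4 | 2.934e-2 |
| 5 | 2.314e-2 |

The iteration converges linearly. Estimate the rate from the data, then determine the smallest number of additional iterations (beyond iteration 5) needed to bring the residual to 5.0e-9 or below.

Rate ρ ≈ r_5/r_4 = 2.314e-2/2.934e-2 = 0.7887.
After j more steps, r_{5+j} ≈ 2.314e-2·ρ^j; need ρ^j ≤ 5.0e-9/2.314e-2 = 2.16076e-07.
j ≥ ln(2.16076e-07)/ln(0.7887) = -15.3476/-0.23737 = 64.657.
So 65 more iterations are needed.

65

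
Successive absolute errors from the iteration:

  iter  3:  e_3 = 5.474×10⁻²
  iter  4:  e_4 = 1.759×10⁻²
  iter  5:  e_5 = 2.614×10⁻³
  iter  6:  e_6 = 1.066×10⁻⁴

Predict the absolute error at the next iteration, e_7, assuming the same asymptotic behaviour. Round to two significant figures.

5.0e-7

First estimate the order: p ≈ ln(e_6/e_5) / ln(e_5/e_4) = ln(1.066×10⁻⁴/2.614×10⁻³)/ln(2.614×10⁻³/1.759×10⁻²) = ln(0.0407804)/ln(0.148607) ≈ 1.6783.
Then e_7 ≈ e_6·(e_6/e_5)^p = 1.066×10⁻⁴·(0.0407804)^1.6783 = 1.066×10⁻⁴·0.00465501 ≈ 4.962e-07.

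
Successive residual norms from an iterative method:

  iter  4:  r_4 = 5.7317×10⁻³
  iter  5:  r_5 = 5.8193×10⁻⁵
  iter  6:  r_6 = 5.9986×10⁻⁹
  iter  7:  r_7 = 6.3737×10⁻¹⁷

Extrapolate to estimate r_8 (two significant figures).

First estimate the order: p ≈ ln(r_7/r_6) / ln(r_6/r_5) = ln(6.3737×10⁻¹⁷/5.9986×10⁻⁹)/ln(5.9986×10⁻⁹/5.8193×10⁻⁵) = ln(1.06253e-08)/ln(0.000103081) ≈ 2.0000.
Then r_8 ≈ r_7·(r_7/r_6)^p = 6.3737×10⁻¹⁷·(1.06253e-08)^2.0000 = 6.3737×10⁻¹⁷·1.12897e-16 ≈ 7.196e-33.

7.2e-33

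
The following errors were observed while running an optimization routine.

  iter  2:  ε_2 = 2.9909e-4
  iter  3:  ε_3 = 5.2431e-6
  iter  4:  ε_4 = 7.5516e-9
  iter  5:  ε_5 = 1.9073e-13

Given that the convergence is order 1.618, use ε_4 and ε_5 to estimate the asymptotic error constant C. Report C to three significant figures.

C ≈ ε_5 / ε_4^1.618
  = 1.9073e-13 / (7.5516e-9)^1.618
  = 1.9073e-13 / 7.22216e-14 ≈ 2.6409

2.64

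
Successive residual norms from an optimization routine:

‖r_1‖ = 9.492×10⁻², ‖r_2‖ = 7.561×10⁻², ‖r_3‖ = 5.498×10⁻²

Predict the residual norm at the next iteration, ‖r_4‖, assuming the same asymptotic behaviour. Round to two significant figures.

First estimate the order: p ≈ ln(‖r_3‖/‖r_2‖) / ln(‖r_2‖/‖r_1‖) = ln(5.498×10⁻²/7.561×10⁻²)/ln(7.561×10⁻²/9.492×10⁻²) = ln(0.727152)/ln(0.796566) ≈ 1.4009.
Then ‖r_4‖ ≈ ‖r_3‖·(‖r_3‖/‖r_2‖)^p = 5.498×10⁻²·(0.727152)^1.4009 = 5.498×10⁻²·0.639957 ≈ 0.03518.

3.5e-2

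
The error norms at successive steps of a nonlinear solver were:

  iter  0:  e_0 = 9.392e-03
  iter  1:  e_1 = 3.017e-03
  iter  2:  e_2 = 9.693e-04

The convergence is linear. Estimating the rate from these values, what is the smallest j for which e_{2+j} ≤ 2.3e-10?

Rate ρ ≈ e_2/e_1 = 9.693e-04/3.017e-03 = 0.3213.
After j more steps, e_{2+j} ≈ 9.693e-04·ρ^j; need ρ^j ≤ 2.3e-10/9.693e-04 = 2.37285e-07.
j ≥ ln(2.37285e-07)/ln(0.3213) = -15.2540/-1.13538 = 13.435.
So 14 more iterations are needed.

14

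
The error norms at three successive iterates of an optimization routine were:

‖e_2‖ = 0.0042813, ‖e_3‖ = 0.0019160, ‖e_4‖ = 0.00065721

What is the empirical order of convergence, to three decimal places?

1.331

p ≈ ln(‖e_4‖/‖e_3‖) / ln(‖e_3‖/‖e_2‖)
  = ln(0.00065721/0.0019160) / ln(0.0019160/0.0042813)
  = ln(0.343011) / ln(0.447528)
  = -1.069993 / -0.804016 ≈ 1.330811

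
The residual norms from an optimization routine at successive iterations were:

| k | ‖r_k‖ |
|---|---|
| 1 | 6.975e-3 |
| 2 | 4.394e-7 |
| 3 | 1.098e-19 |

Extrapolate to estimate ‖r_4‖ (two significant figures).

First estimate the order: p ≈ ln(‖r_3‖/‖r_2‖) / ln(‖r_2‖/‖r_1‖) = ln(1.098e-19/4.394e-7)/ln(4.394e-7/6.975e-3) = ln(2.49886e-13)/ln(6.29964e-05) ≈ 3.0000.
Then ‖r_4‖ ≈ ‖r_3‖·(‖r_3‖/‖r_2‖)^p = 1.098e-19·(2.49886e-13)^3.0000 = 1.098e-19·1.56036e-38 ≈ 1.713e-57.

1.7e-57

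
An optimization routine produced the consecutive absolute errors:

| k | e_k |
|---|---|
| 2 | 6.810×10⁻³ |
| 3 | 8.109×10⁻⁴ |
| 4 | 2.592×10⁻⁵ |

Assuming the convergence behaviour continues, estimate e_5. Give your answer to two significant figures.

9.9e-8

First estimate the order: p ≈ ln(e_4/e_3) / ln(e_3/e_2) = ln(2.592×10⁻⁵/8.109×10⁻⁴)/ln(8.109×10⁻⁴/6.810×10⁻³) = ln(0.0319645)/ln(0.119075) ≈ 1.6180.
Then e_5 ≈ e_4·(e_4/e_3)^p = 2.592×10⁻⁵·(0.0319645)^1.6180 = 2.592×10⁻⁵·0.00380674 ≈ 9.867e-08.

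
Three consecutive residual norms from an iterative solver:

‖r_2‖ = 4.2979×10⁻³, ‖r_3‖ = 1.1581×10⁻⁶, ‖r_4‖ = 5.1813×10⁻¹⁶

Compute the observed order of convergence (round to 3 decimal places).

p ≈ ln(‖r_4‖/‖r_3‖) / ln(‖r_3‖/‖r_2‖)
  = ln(5.1813×10⁻¹⁶/1.1581×10⁻⁶) / ln(1.1581×10⁻⁶/4.2979×10⁻³)
  = ln(4.47397e-10) / ln(0.000269457)
  = -21.527575 / -8.219102 ≈ 2.619213

2.619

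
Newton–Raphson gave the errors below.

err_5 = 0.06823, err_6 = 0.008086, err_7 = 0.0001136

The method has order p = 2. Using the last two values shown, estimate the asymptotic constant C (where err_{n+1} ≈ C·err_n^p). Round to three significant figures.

C ≈ err_7 / err_6^2
  = 0.0001136 / (0.008086)^2
  = 0.0001136 / 6.53834e-05 ≈ 1.7374

1.74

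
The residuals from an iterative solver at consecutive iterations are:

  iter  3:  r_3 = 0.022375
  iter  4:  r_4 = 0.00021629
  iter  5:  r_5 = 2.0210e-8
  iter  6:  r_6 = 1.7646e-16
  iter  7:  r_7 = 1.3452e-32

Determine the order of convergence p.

2

Consecutive ratios: r_7/r_6 = 1.3452e-32/1.7646e-16 = 7.62326e-17, r_6/r_5 = 1.7646e-16/2.0210e-8 = 8.73132e-09.
p ≈ ln(7.62326e-17)/ln(8.73132e-09) = -37.1127/-18.5563 ≈ 2.00.
So the convergence is quadratic (order 2).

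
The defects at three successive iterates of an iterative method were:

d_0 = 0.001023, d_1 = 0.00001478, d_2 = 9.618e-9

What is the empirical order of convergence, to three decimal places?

1.732

p ≈ ln(d_2/d_1) / ln(d_1/d_0)
  = ln(9.618e-9/0.00001478) / ln(0.00001478/0.001023)
  = ln(0.000650744) / ln(0.0144477)
  = -7.337394 / -4.237220 ≈ 1.731653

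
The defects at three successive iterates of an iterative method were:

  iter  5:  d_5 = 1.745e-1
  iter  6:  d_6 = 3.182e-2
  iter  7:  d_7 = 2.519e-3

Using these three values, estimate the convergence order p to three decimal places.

1.490

p ≈ ln(d_7/d_6) / ln(d_6/d_5)
  = ln(2.519e-3/3.182e-2) / ln(3.182e-2/1.745e-1)
  = ln(0.079164) / ln(0.18235)
  = -2.536234 / -1.701827 ≈ 1.490301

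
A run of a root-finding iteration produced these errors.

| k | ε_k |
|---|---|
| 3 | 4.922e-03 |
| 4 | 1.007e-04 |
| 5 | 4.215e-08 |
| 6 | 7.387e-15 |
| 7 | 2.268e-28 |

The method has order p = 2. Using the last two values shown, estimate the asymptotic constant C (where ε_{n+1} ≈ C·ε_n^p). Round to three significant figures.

4.16

C ≈ ε_7 / ε_6^2
  = 2.268e-28 / (7.387e-15)^2
  = 2.268e-28 / 5.45678e-29 ≈ 4.1563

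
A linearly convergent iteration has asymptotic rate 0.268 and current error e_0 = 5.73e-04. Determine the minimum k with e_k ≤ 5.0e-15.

After k steps, e_k ≈ 5.73e-04·0.268^k.
Need 0.268^k ≤ 5.0e-15/5.73e-04 = 8.726e-12.
k ≥ ln(8.726e-12)/ln(0.268) = -25.4647/-1.31677 = 19.339.
Smallest integer k = 20.

20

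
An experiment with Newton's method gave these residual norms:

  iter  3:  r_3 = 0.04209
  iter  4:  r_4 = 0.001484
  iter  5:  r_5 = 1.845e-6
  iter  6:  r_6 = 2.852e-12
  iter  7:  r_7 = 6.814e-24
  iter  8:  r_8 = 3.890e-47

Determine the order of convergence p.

2

Consecutive ratios: r_8/r_7 = 3.890e-47/6.814e-24 = 5.70883e-24, r_7/r_6 = 6.814e-24/2.852e-12 = 2.3892e-12.
p ≈ ln(5.70883e-24)/ln(2.3892e-12) = -53.5200/-26.7601 ≈ 2.00.
So the convergence is quadratic (order 2).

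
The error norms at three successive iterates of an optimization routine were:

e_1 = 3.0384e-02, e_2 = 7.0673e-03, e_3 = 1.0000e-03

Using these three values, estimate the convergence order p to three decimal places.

1.341

p ≈ ln(e_3/e_2) / ln(e_2/e_1)
  = ln(1.0000e-03/7.0673e-03) / ln(7.0673e-03/3.0384e-02)
  = ln(0.141497) / ln(0.232599)
  = -1.955477 / -1.458439 ≈ 1.340801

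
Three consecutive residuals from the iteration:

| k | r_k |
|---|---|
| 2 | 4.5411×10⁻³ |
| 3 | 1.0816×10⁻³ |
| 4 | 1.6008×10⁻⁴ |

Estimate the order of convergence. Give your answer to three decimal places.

1.332

p ≈ ln(r_4/r_3) / ln(r_3/r_2)
  = ln(1.6008×10⁻⁴/1.0816×10⁻³) / ln(1.0816×10⁻³/4.5411×10⁻³)
  = ln(0.148003) / ln(0.23818)
  = -1.910523 / -1.434729 ≈ 1.331626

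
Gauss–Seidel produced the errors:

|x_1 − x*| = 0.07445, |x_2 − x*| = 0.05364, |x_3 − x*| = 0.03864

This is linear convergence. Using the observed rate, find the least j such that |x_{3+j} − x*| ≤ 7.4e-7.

Rate ρ ≈ |x_3 − x*|/|x_2 − x*| = 0.03864/0.05364 = 0.7204.
After j more steps, |x_{3+j} − x*| ≈ 0.03864·ρ^j; need ρ^j ≤ 7.4e-7/0.03864 = 1.91511e-05.
j ≥ ln(1.91511e-05)/ln(0.7204) = -10.8632/-0.32795 = 33.125.
So 34 more iterations are needed.

34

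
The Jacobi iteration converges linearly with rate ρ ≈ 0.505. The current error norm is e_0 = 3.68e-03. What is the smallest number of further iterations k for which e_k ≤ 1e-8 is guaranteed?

19

After k steps, e_k ≈ 3.68e-03·0.505^k.
Need 0.505^k ≤ 1e-8/3.68e-03 = 2.71739e-06.
k ≥ ln(2.71739e-06)/ln(0.505) = -12.8158/-0.68320 = 18.758.
Smallest integer k = 19.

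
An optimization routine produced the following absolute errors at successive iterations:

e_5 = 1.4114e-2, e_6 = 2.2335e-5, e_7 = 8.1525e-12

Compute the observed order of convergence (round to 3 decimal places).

p ≈ ln(e_7/e_6) / ln(e_6/e_5)
  = ln(8.1525e-12/2.2335e-5) / ln(2.2335e-5/1.4114e-2)
  = ln(3.6501e-07) / ln(0.00158247)
  = -14.823341 / -6.448768 ≈ 2.298631

2.299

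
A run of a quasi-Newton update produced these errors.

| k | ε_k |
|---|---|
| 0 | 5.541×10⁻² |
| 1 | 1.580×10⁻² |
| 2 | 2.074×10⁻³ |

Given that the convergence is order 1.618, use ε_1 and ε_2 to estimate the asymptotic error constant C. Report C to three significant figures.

1.70

C ≈ ε_2 / ε_1^1.618
  = 2.074×10⁻³ / (1.580×10⁻²)^1.618
  = 2.074×10⁻³ / 0.00121738 ≈ 1.7037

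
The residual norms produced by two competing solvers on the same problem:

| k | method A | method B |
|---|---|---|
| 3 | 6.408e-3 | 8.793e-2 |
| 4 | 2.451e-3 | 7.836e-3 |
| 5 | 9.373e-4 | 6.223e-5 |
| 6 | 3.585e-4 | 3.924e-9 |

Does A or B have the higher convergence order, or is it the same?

Method A: p ≈ ln(3.585e-4/9.373e-4)/ln(9.373e-4/2.451e-3) ≈ 1.00.
Method B: p ≈ ln(3.924e-9/6.223e-5)/ln(6.223e-5/7.836e-3) ≈ 2.00.
Method B has the higher order (≈2.0 vs ≈1.0).

B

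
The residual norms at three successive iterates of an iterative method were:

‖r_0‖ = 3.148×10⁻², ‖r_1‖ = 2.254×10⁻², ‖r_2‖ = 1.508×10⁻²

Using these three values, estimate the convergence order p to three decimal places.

p ≈ ln(‖r_2‖/‖r_1‖) / ln(‖r_1‖/‖r_0‖)
  = ln(1.508×10⁻²/2.254×10⁻²) / ln(2.254×10⁻²/3.148×10⁻²)
  = ln(0.669033) / ln(0.71601)
  = -0.401922 / -0.334061 ≈ 1.203140

1.203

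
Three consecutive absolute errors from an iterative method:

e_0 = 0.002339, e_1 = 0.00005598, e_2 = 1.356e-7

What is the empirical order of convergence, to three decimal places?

1.614

p ≈ ln(e_2/e_1) / ln(e_1/e_0)
  = ln(1.356e-7/0.00005598) / ln(0.00005598/0.002339)
  = ln(0.00242229) / ln(0.0239333)
  = -6.023042 / -3.732484 ≈ 1.613682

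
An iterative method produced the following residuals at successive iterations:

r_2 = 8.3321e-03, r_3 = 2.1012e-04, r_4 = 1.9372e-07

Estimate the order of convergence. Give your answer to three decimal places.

1.899

p ≈ ln(r_4/r_3) / ln(r_3/r_2)
  = ln(1.9372e-07/2.1012e-04) / ln(2.1012e-04/8.3321e-03)
  = ln(0.000921949) / ln(0.0252181)
  = -6.989021 / -3.680193 ≈ 1.899091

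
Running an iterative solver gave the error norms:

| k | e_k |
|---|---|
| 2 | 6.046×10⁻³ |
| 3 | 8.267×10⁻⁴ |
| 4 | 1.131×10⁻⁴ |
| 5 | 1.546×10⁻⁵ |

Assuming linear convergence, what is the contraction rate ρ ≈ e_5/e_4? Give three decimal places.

0.137

ρ ≈ e_5/e_4 = 1.546×10⁻⁵/1.131×10⁻⁴ = 0.13669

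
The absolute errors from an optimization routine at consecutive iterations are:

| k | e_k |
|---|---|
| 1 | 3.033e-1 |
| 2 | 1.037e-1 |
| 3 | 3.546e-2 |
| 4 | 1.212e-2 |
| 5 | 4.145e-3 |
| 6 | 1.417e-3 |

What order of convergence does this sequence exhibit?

Consecutive ratios: e_6/e_5 = 1.417e-3/4.145e-3 = 0.341858, e_5/e_4 = 4.145e-3/1.212e-2 = 0.341997.
p ≈ ln(0.341858)/ln(0.341997) = -1.0734/-1.0730 ≈ 1.00.
So the convergence is linear (order 1).

1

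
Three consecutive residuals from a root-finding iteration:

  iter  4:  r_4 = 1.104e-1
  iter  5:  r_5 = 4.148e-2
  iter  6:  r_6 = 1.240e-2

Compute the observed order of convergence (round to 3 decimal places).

1.234

p ≈ ln(r_6/r_5) / ln(r_5/r_4)
  = ln(1.240e-2/4.148e-2) / ln(4.148e-2/1.104e-1)
  = ln(0.298939) / ln(0.375725)
  = -1.207516 / -0.978898 ≈ 1.233546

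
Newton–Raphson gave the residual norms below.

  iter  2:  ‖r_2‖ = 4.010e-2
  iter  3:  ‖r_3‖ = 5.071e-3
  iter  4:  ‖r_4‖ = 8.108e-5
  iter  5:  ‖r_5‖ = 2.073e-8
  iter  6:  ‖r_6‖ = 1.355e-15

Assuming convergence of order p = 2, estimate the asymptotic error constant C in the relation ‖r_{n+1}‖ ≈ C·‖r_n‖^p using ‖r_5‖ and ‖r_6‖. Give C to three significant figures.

C ≈ ‖r_6‖ / ‖r_5‖^2
  = 1.355e-15 / (2.073e-8)^2
  = 1.355e-15 / 4.29733e-16 ≈ 3.1531

3.15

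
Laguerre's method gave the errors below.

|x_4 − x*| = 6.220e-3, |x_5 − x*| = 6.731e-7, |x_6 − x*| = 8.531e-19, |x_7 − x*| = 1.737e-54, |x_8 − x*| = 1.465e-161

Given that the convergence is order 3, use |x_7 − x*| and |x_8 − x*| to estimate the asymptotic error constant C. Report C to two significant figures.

2.8

C ≈ |x_8 − x*| / |x_7 − x*|^3
  = 1.465e-161 / (1.737e-54)^3
  = 1.465e-161 / 5.24082e-162 ≈ 2.7954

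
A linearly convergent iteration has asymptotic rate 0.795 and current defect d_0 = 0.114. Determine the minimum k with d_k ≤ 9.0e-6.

42

After k steps, d_k ≈ 0.114·0.795^k.
Need 0.795^k ≤ 9.0e-6/0.114 = 7.89474e-05.
k ≥ ln(7.89474e-05)/ln(0.795) = -9.4467/-0.22941 = 41.178.
Smallest integer k = 42.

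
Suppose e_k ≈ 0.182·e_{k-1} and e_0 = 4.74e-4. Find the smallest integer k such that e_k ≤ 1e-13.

After k steps, e_k ≈ 4.74e-4·0.182^k.
Need 0.182^k ≤ 1e-13/4.74e-4 = 2.1097e-10.
k ≥ ln(2.1097e-10)/ln(0.182) = -22.2793/-1.70375 = 13.077.
Smallest integer k = 14.

14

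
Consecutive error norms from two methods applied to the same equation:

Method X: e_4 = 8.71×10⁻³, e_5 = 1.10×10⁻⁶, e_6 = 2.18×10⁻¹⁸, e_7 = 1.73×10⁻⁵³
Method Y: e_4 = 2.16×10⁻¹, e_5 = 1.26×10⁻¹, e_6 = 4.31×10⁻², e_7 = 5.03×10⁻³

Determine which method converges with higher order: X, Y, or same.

Method X: p ≈ ln(1.73×10⁻⁵³/2.18×10⁻¹⁸)/ln(2.18×10⁻¹⁸/1.10×10⁻⁶) ≈ 3.00.
Method Y: p ≈ ln(5.03×10⁻³/4.31×10⁻²)/ln(4.31×10⁻²/1.26×10⁻¹) ≈ 2.00.
Method X has the higher order (≈3.0 vs ≈2.0).

X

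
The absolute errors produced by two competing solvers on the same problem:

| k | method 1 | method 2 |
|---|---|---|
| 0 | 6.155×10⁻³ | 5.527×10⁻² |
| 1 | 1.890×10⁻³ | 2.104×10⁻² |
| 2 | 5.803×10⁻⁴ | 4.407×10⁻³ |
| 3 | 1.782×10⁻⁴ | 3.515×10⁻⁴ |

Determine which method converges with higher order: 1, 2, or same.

Method 1: p ≈ ln(1.782×10⁻⁴/5.803×10⁻⁴)/ln(5.803×10⁻⁴/1.890×10⁻³) ≈ 1.00.
Method 2: p ≈ ln(3.515×10⁻⁴/4.407×10⁻³)/ln(4.407×10⁻³/2.104×10⁻²) ≈ 1.62.
Method 2 has the higher order (≈1.6 vs ≈1.0).

2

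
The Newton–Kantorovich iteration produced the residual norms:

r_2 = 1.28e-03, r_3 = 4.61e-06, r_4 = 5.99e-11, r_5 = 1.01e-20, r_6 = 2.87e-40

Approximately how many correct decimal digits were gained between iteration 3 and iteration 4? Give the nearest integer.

Digits gained ≈ log₁₀(r_3/r_4) = log₁₀(4.61e-06/5.99e-11) = log₁₀(76961.6) ≈ 4.886.

5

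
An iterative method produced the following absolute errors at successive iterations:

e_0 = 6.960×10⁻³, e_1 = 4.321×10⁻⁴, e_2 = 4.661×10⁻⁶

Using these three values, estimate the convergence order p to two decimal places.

1.63

p ≈ ln(e_2/e_1) / ln(e_1/e_0)
  = ln(4.661×10⁻⁶/4.321×10⁻⁴) / ln(4.321×10⁻⁴/6.960×10⁻³)
  = ln(0.0107869) / ln(0.0620833)
  = -4.52942 / -2.77928 ≈ 1.62971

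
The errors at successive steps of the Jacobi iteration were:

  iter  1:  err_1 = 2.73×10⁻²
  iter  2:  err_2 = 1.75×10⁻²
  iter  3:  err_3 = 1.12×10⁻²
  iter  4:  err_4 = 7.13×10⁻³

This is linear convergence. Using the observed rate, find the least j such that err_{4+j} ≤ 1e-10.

41

Rate ρ ≈ err_4/err_3 = 7.13×10⁻³/1.12×10⁻² = 0.6366.
After j more steps, err_{4+j} ≈ 7.13×10⁻³·ρ^j; need ρ^j ≤ 1e-10/7.13×10⁻³ = 1.40252e-08.
j ≥ ln(1.40252e-08)/ln(0.6366) = -18.0824/-0.45161 = 40.040.
So 41 more iterations are needed.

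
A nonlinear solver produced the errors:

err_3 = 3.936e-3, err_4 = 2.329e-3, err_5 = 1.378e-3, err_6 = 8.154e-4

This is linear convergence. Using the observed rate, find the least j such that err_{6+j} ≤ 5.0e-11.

Rate ρ ≈ err_6/err_5 = 8.154e-4/1.378e-3 = 0.5917.
After j more steps, err_{6+j} ≈ 8.154e-4·ρ^j; need ρ^j ≤ 5.0e-11/8.154e-4 = 6.13196e-08.
j ≥ ln(6.13196e-08)/ln(0.5917) = -16.6072/-0.52476 = 31.647.
So 32 more iterations are needed.

32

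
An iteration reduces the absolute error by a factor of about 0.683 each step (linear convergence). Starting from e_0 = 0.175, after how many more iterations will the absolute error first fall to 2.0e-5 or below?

After k steps, e_k ≈ 0.175·0.683^k.
Need 0.683^k ≤ 2.0e-5/0.175 = 0.000114286.
k ≥ ln(0.000114286)/ln(0.683) = -9.0768/-0.38126 = 23.807.
Smallest integer k = 24.

24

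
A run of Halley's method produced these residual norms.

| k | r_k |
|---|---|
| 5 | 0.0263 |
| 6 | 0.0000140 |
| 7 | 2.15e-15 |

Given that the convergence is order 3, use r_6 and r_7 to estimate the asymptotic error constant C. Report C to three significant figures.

C ≈ r_7 / r_6^3
  = 2.15e-15 / (0.0000140)^3
  = 2.15e-15 / 2.744e-15 ≈ 0.78353

0.784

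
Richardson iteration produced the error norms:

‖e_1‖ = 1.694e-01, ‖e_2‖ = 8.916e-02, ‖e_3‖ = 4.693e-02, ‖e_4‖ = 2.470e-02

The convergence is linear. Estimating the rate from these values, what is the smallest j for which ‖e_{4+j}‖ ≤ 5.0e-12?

35

Rate ρ ≈ ‖e_4‖/‖e_3‖ = 2.470e-02/4.693e-02 = 0.5263.
After j more steps, ‖e_{4+j}‖ ≈ 2.470e-02·ρ^j; need ρ^j ≤ 5.0e-12/2.470e-02 = 2.02429e-10.
j ≥ ln(2.02429e-10)/ln(0.5263) = -22.3206/-0.64188 = 34.774.
So 35 more iterations are needed.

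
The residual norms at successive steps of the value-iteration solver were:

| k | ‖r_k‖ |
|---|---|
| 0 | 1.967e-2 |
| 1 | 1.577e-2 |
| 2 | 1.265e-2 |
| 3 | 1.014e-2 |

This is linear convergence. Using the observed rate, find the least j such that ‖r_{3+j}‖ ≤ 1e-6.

42

Rate ρ ≈ ‖r_3‖/‖r_2‖ = 1.014e-2/1.265e-2 = 0.8016.
After j more steps, ‖r_{3+j}‖ ≈ 1.014e-2·ρ^j; need ρ^j ≤ 1e-6/1.014e-2 = 9.86193e-05.
j ≥ ln(9.86193e-05)/ln(0.8016) = -9.2242/-0.22115 = 41.710.
So 42 more iterations are needed.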